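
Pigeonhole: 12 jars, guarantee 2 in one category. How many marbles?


Pigeonhole: to guarantee k in one of n categories, need (k-1)×n + 1.
k = 2, n = 12
Minimum = (2-1) × 12 + 1 = 1 × 12 + 1

13


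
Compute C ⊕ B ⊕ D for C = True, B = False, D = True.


C = True, B = False, D = True
Step 1: C ⊕ B = True XOR False = True
Step 2: True ⊕ D = True XOR True = False
XOR is true when an odd number of operands are true.

False


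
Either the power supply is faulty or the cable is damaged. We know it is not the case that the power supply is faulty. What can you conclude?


Disjunctive syllogism: P ∨ Q, ¬P ⊢ Q
Disjunction: the power supply is faulty ∨ the cable is damaged
We know it is not the case that the power supply is faulty.
By disjunctive syllogism, the other disjunct must be true.

The cable is damaged


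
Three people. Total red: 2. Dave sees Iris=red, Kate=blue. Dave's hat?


Total red = 2, seen red = 1
Own red = 2 - 1 = 1
Dave's hat is red.

red


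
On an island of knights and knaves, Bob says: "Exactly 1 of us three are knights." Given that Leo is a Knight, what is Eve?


Bob claims exactly 1 knights among Bob, Leo, Eve.
Given: Leo is a Knight.

Case 1: Bob is a Knight (tells truth)
  Then exactly 1 of the three are knights.
  Counting Bob, Leo: 2 knight(s) so far. Need -1 more → impossible.
Case 2: Bob is a Knave (lies)
  Then the count is NOT 1.
  If Eve = Knave, count = 1 = 1 → claim would be true, contradicts lie.
  If Eve = Knight, count = 2 ≠ 1 → lie confirmed ✓

Eve is a Knight.

Knight


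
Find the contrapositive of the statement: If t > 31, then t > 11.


Original: If t > 31, then t > 11
Contrapositive: If ¬Q, then ¬P
Negate Q: not (t > 11)
Negate P: not (t > 31)

If not (t > 11), then not (t > 31).


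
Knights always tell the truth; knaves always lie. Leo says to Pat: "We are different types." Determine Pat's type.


Leo says: "We are different types."
Case 1: Leo is a Knight (truth-teller)
  Statement is true → they ARE different → Pat is a Knave
Case 2: Leo is a Knave (liar)
  Statement is false → they are NOT different → Pat is a Knave
In both cases, Pat is a Knave.

Knave


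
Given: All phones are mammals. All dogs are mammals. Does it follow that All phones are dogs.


Premise 1: All phones are mammals.
Premise 2: All dogs are mammals.
Conclusion: All phones are dogs.
Fallacy: undistributed middle. mammals is predicate in both.
Counterexample: phones and dogs could be disjoint subsets of mammals.

Invalid


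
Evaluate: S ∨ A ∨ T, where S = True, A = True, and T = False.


S = True, A = True, T = False
Step 1: S ∨ A = True OR True = True
Step 2: True ∨ T = True OR False = True
OR is true when at least one operand is true.

True


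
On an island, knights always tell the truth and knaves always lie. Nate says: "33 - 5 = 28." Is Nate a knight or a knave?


Statement: "33 - 5 = 28."
Actual: 33 - 5 = 28
Claimed: 28
Statement is TRUE → Nate tells the truth → Knight

Knight


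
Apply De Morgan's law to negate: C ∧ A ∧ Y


De Morgan's law: ¬(P ∧ Q ∧ R) ≡ ¬P ∨ ¬Q ∨ ¬R
¬(C ∧ A ∧ Y) = ¬C ∨ ¬A ∨ ¬Y

¬C ∨ ¬A ∨ ¬Y


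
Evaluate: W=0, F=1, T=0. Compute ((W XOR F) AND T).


W XOR F = 0^1 = 1
1 AND 0 = 0

0


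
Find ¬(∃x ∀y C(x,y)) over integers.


Original: ∃x ∀y C(x,y)
Rule: ¬∀→∃, ¬∃→∀, negate predicate.
Negation: ∀x ∃y ¬C(x,y)

∀x ∃y ¬C(x,y)


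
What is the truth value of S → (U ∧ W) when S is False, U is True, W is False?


S = False, U = True, W = False
Step 1: U ∧ W = True AND False = False
Step 2: S → (False): false only when S=True and consequent=False.
Result: True

True


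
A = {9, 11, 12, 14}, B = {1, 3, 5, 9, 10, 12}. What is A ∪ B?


A = {9, 11, 12, 14}
B = {1, 3, 5, 9, 10, 12}
Operation: union
All elements combined: 1, 3, 5, 9, 10, 11, 12, 14

{1, 3, 5, 9, 10, 11, 12, 14}


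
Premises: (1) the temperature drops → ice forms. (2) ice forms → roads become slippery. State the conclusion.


Hypothetical syllogism: P → Q, Q → R ⊢ P → R
Premise 1: the temperature drops → ice forms
Premise 2: ice forms → roads become slippery
Chain the implications: the middle term (ice forms) links the two.
Conclusion: If the temperature drops, then roads become slippery.

If the temperature drops, then roads become slippery.


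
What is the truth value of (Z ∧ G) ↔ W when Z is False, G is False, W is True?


Z = False, G = False, W = True
Step 1: Z ∧ G = False AND False = False
Step 2: (False) ↔ W: true when both sides have same truth value.
Result: False ↔ True = False

False


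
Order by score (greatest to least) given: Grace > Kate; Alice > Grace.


Constraints: Grace > Kate; Alice > Grace
Method: at each step, the next-highest is the one remaining person who never appears on the smaller side of a constraint between remaining people.
  Step 1: remaining {Grace, Alice, Kate}; on the smaller side: {Grace, Kate} → Alice is next (Alice > Grace).
  Step 2: remaining {Grace, Kate}; on the smaller side: {Kate} → Grace is next (Grace > Kate).
  Step 3: only Kate remains → lowest.
Final ranking (highest to lowest):

Alice > Grace > Kate


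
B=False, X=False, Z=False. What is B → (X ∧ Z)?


B = False, X = False, Z = False
Expression: B → (X ∧ Z)
Step 1: X ∧ Z = False AND False = False
Step 2: B → (False) = False → False = True

True


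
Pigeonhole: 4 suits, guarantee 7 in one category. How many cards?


Pigeonhole: to guarantee k in one of n categories, need (k-1)×n + 1.
k = 7, n = 4
Minimum = (7-1) × 4 + 1 = 6 × 4 + 1

25


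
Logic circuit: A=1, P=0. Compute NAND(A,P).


A AND P = 0
NOT(0) = 1

1


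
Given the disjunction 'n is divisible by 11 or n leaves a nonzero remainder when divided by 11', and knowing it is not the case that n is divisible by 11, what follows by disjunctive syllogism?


Disjunctive syllogism: P ∨ Q, ¬P ⊢ Q
Disjunction: n is divisible by 11 ∨ n leaves a nonzero remainder when divided by 11
We know it is not the case that n is divisible by 11.
By disjunctive syllogism, the other disjunct must be true.

n leaves a nonzero remainder when divided by 11


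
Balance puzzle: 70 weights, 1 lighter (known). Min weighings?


Each weighing has 3 outcomes (left heavy / balance / right heavy), so k weighings distinguish at most 3^k cases; splitting into three near-equal groups achieves this.
Need 3^k ≥ 70: 3^3 = 27 < 70 ≤ 3^4 = 81
k = ⌈log₃(70)⌉ = 4

4


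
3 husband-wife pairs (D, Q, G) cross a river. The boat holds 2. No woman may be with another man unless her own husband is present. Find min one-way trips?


Label couples D, Q, G (H = husband, W = wife).
Counting alone: 6 people, the boat carries 2 and someone must bring it back, so each round trip nets at most +1 on the far side until the last crossing → at least 9 trips. The jealousy constraint makes 9 impossible; the shortest valid schedule has 11:
1. WD+WQ →  (far: WD,WQ; near: HD,HQ,HG,WG)
2. WD ←       (far: WQ; near: HD,HQ,HG,WD,WG)
3. WD+WG →  (far: WD,WQ,WG; near: HD,HQ,HG)
4. WD ←       (far: WQ,WG; near: HD,HQ,HG,WD)
5. HQ+HG →  (far: HQ,WQ,HG,WG; near: HD,WD)
6. HQ+WQ ←  (far: HG,WG; near: HD,WD,HQ,WQ)
7. HD+HQ →  (far: HD,HQ,HG,WG; near: WD,WQ)
8. WG ←       (far: HD,HQ,HG; near: WD,WQ,WG)
9. WD+WQ →  (far: HD,WD,HQ,WQ,HG; near: WG)
10. HG ←      (far: HD,WD,HQ,WQ; near: HG,WG)
11. HG+WG → (far: all six; near: empty)
In every state each wife is either with her husband or with no other man.
Minimum trips = 11

11


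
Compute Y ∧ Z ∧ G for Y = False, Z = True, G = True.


Y = False, Z = True, G = True
Step 1: Y ∧ Z = False AND True = False
Step 2: (False) ∧ G = (False) AND True = False
AND is true only when ALL operands are true.

False


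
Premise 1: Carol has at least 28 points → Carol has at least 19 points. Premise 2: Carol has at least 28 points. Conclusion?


Modus ponens: P → Q, P ⊢ Q
P: Carol has at least 28 points
Q: Carol has at least 19 points
We have P → Q and P is true.
By modus ponens, Q must be true.

Carol has at least 19 points


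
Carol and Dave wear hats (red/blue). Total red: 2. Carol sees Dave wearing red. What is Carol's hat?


Total red = 2, Dave = red
Red accounted for: 1
Remaining for Carol: 1
Carol's hat is red.

red


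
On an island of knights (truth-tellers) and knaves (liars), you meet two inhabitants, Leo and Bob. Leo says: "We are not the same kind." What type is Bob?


Leo says: "We are not the same kind."
Case 1: Leo is a Knight (truth-teller)
  Statement is true → they ARE different → Bob is a Knave
Case 2: Leo is a Knave (liar)
  Statement is false → they are NOT different → Bob is a Knave
In both cases, Bob is a Knave.

Knave


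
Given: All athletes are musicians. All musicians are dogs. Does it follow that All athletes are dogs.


Premise 1: All athletes are musicians.
Premise 2: All musicians are dogs.
Conclusion: All athletes are dogs.
Barbara syllogism (AAA-1): All A are B, All B are C → All A are C.
Middle term (musicians) distributed in premise 2.

Valid


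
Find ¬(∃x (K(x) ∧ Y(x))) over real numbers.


Original: ∃x (K(x) ∧ Y(x))
Rule: ¬∀→∃, ¬∃→∀, negate predicate.
Negation: ∀x (¬K(x) ∨ ¬Y(x))

∀x (¬K(x) ∨ ¬Y(x))


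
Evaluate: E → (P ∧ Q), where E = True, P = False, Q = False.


E = True, P = False, Q = False
Step 1: P ∧ Q = False AND False = False
Step 2: E → (False): false only when E=True and consequent=False.
Result: False

False


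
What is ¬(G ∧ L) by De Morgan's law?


De Morgan's law: ¬(P ∧ Q) ≡ ¬P ∨ ¬Q
¬(G ∧ L) = ¬G ∨ ¬L

¬G ∨ ¬L


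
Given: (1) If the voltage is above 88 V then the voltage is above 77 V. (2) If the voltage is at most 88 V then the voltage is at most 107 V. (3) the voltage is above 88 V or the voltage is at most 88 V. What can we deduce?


Constructive dilemma: (P → Q) ∧ (R → S), P ∨ R ⊢ Q ∨ S
Premise 1: the voltage is above 88 V → the voltage is above 77 V
Premise 2: the voltage is at most 88 V → the voltage is at most 107 V
Premise 3: the voltage is above 88 V ∨ the voltage is at most 88 V
Case 1: Assuming the voltage is above 88 V, then by Premise 1, the voltage is above 77 V.
Case 2: Assuming the voltage is at most 88 V, then by Premise 2, the voltage is at most 107 V.
Since one of the voltage is above 88 V or the voltage is at most 88 V must hold, we get the voltage is above 77 V or the voltage is at most 107 V.

The voltage is above 77 V or the voltage is at most 107 V.


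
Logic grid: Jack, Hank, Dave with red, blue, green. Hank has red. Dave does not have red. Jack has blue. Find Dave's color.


From clues:
  Jack → blue
  Hank → red
By elimination, Dave gets the remaining.

green


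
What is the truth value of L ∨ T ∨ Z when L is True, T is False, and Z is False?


L = True, T = False, Z = False
Step 1: L ∨ T = True OR False = True
Step 2: True ∨ Z = True OR False = True
OR is true when at least one operand is true.

True


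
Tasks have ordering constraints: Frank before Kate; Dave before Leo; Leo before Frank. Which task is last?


Constraints: Frank before Kate; Dave before Leo; Leo before Frank
The last task can have nothing scheduled after it, so it must never appear on the left of a 'before'.
Tasks appearing before some other task: Frank, Dave, Leo.
The only task not in that list is Kate → it is last.

Kate


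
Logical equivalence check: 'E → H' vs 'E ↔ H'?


Expression 1: E → H
Expression 2: E ↔ H
Truth table (E H | Expr1 Expr2):
  T T |   T     T
  T F |   F     F
  F T |   T     F   ← differ
  F F |   T     T
Counterexample: E=F, H=T gives Expr1 = T but Expr2 = F, so the expressions are NOT logically equivalent.

No


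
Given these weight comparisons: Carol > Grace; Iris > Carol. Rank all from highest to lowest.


Constraints: Carol > Grace; Iris > Carol
Method: at each step, the next-highest is the one remaining person who never appears on the smaller side of a constraint between remaining people.
  Step 1: remaining {Carol, Grace, Iris}; on the smaller side: {Carol, Grace} → Iris is next (Iris > Carol).
  Step 2: remaining {Carol, Grace}; on the smaller side: {Grace} → Carol is next (Carol > Grace).
  Step 3: only Grace remains → lowest.
Final ranking (highest to lowest):

Iris > Carol > Grace


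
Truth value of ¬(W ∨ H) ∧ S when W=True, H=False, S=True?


W = True, H = False, S = True
Expression: ¬(W ∨ H) ∧ S
Step 1: W ∨ H = True OR False = True
Step 2: ¬(W ∨ H) = NOT True = False
Step 3: (False) ∧ S = False AND True = False

False


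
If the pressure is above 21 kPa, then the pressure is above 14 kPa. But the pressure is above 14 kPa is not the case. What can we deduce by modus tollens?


Modus tollens: P → Q, ¬Q ⊢ ¬P
P: the pressure is above 21 kPa
Q: the pressure is above 14 kPa
We have P → Q and Q is false.
By modus tollens, P must be false.

It is not the case that the pressure is above 21 kPa


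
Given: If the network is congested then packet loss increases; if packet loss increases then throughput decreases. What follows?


Hypothetical syllogism: P → Q, Q → R ⊢ P → R
Premise 1: the network is congested → packet loss increases
Premise 2: packet loss increases → throughput decreases
Chain the implications: the middle term (packet loss increases) links the two.
Conclusion: If the network is congested, then throughput decreases.

If the network is congested, then throughput decreases.


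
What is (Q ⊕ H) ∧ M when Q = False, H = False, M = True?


Q = False, H = False, M = True
Step 1: Q ⊕ H = False XOR False = False
Step 2: False ∧ M = False AND True = False
XOR true when exactly one of Q,H is true; then AND with M.

False


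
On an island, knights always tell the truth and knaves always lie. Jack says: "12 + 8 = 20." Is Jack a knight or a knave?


Statement: "12 + 8 = 20."
Actual: 12 + 8 = 20
Claimed: 20
Statement is TRUE → Jack tells the truth → Knight

Knight


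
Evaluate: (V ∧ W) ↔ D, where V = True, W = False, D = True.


V = True, W = False, D = True
Step 1: V ∧ W = True AND False = False
Step 2: (False) ↔ D: true when both sides have same truth value.
Result: False ↔ True = False

False


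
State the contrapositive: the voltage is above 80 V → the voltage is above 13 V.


Original: If the voltage is above 80 V, then the voltage is above 13 V
Contrapositive: If ¬Q, then ¬P
Negate Q: not (the voltage is above 13 V)
Negate P: not (the voltage is above 80 V)

If not (the voltage is above 13 V), then not (the voltage is above 80 V).


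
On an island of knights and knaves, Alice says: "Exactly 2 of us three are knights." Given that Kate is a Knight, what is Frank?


Alice claims exactly 2 knights among Alice, Kate, Frank.
Given: Kate is a Knight.

Case 1: Alice is a Knight (tells truth)
  Then exactly 2 of the three are knights.
  Counting Alice, Kate: 2 knight(s) so far. Need 0 more → Frank = Knave.
Case 2: Alice is a Knave (lies)
  Then the count is NOT 2.
  If Frank = Knight, count = 2 = 2 → claim would be true, contradicts lie.
  If Frank = Knave, count = 1 ≠ 2 → lie confirmed ✓

Frank is a Knave.

Knave


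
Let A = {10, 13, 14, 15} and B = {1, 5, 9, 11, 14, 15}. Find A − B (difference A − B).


A = {10, 13, 14, 15}
B = {1, 5, 9, 11, 14, 15}
Operation: difference A − B
In A but not B: 10, 13

{10, 13}


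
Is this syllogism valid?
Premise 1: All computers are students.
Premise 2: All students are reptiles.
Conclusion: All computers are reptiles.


Premise 1: All computers are students.
Premise 2: All students are reptiles.
Conclusion: All computers are reptiles.
Barbara syllogism (AAA-1): All A are B, All B are C → All A are C.
Middle term (students) distributed in premise 2.

Valid


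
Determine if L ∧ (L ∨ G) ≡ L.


Expression 1: L ∧ (L ∨ G)
Expression 2: L
Truth table (L G | Expr1 Expr2):
  T T |   T     T
  T F |   T     T
  F T |   F     F
  F F |   F     F
All 4 rows agree, so the expressions are logically equivalent.

Yes


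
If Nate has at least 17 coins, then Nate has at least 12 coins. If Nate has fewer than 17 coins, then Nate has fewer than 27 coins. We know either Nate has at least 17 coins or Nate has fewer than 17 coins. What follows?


Constructive dilemma: (P → Q) ∧ (R → S), P ∨ R ⊢ Q ∨ S
Premise 1: Nate has at least 17 coins → Nate has at least 12 coins
Premise 2: Nate has fewer than 17 coins → Nate has fewer than 27 coins
Premise 3: Nate has at least 17 coins ∨ Nate has fewer than 17 coins
Case 1: Assuming Nate has at least 17 coins, then by Premise 1, Nate has at least 12 coins.
Case 2: Assuming Nate has fewer than 17 coins, then by Premise 2, Nate has fewer than 27 coins.
Since one of Nate has at least 17 coins or Nate has fewer than 17 coins must hold, we get Nate has at least 12 coins or Nate has fewer than 27 coins.

Nate has at least 12 coins or Nate has fewer than 27 coins.


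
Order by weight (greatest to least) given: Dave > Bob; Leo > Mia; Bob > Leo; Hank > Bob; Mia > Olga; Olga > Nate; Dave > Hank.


Constraints: Dave > Bob; Leo > Mia; Bob > Leo; Hank > Bob; Mia > Olga; Olga > Nate; Dave > Hank
Method: at each step, the next-highest is the one remaining person who never appears on the smaller side of a constraint between remaining people.
  Step 1: remaining {Hank, Mia, Leo, Dave, Nate, Olga, Bob}; on the smaller side: {Hank, Mia, Leo, Nate, Olga, Bob} → Dave is next (Dave > Bob; Dave > Hank).
  Step 2: remaining {Hank, Mia, Leo, Nate, Olga, Bob}; on the smaller side: {Mia, Leo, Nate, Olga, Bob} → Hank is next (Hank > Bob).
  Step 3: remaining {Mia, Leo, Nate, Olga, Bob}; on the smaller side: {Mia, Leo, Nate, Olga} → Bob is next (Bob > Leo).
  Step 4: remaining {Mia, Leo, Nate, Olga}; on the smaller side: {Mia, Nate, Olga} → Leo is next (Leo > Mia).
  Step 5: remaining {Mia, Nate, Olga}; on the smaller side: {Nate, Olga} → Mia is next (Mia > Olga).
  Step 6: remaining {Nate, Olga}; on the smaller side: {Nate} → Olga is next (Olga > Nate).
  Step 7: only Nate remains → lowest.
Final ranking (highest to lowest):

Dave > Hank > Bob > Leo > Mia > Olga > Nate


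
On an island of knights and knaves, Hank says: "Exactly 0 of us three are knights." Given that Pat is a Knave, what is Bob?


Hank claims exactly 0 knights among Hank, Pat, Bob.
Given: Pat is a Knave.

Case 1: Hank is a Knight (tells truth)
  Then exactly 0 of the three are knights.
  Counting Hank, Pat: 1 knight(s) so far. Need -1 more → impossible.
Case 2: Hank is a Knave (lies)
  Then the count is NOT 0.
  If Bob = Knave, count = 0 = 0 → claim would be true, contradicts lie.
  If Bob = Knight, count = 1 ≠ 0 → lie confirmed ✓

Bob is a Knight.

Knight


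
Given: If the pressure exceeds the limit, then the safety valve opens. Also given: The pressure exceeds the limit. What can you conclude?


Modus ponens: P → Q, P ⊢ Q
P: the pressure exceeds the limit
Q: the safety valve opens
We have P → Q and P is true.
By modus ponens, Q must be true.

The safety valve opens


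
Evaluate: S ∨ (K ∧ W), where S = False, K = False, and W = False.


S = False, K = False, W = False
Step 1: K ∧ W = False AND False = False
Step 2: S ∨ False = False OR False = False
AND evaluated first (higher precedence); then OR applied.

False


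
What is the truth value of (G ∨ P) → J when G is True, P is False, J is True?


G = True, P = False, J = True
Step 1: G ∨ P = True OR False = True
Step 2: (True) → J: false only when antecedent=True and J=False.
Result: True

True


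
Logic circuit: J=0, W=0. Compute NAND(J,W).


J AND W = 0
NOT(0) = 1

1


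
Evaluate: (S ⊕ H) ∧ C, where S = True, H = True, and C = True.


S = True, H = True, C = True
Step 1: S ⊕ H = True XOR True = False
Step 2: False ∧ C = False AND True = False
XOR true when exactly one of S,H is true; then AND with C.

False


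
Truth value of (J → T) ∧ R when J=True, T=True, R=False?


J = True, T = True, R = False
Expression: (J → T) ∧ R
Step 1: J → T = True → True (false only if J=True, T=False) = True
Step 2: (True) ∧ R = True AND False = False

False


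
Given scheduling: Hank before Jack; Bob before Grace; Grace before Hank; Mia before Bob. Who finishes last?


Constraints: Hank before Jack; Bob before Grace; Grace before Hank; Mia before Bob
The last task can have nothing scheduled after it, so it must never appear on the left of a 'before'.
Tasks appearing before some other task: Hank, Bob, Grace, Mia.
The only task not in that list is Jack → it is last.

Jack


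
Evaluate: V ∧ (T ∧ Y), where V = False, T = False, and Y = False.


V = False, T = False, Y = False
Step 1: T ∧ Y = False AND False = False
Step 2: V ∧ False = False AND False = False
AND is true only when ALL operands are true.

False


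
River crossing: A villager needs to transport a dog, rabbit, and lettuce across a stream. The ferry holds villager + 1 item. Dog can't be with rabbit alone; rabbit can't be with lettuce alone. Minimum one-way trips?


1. villager+rabbit → 2. villager ← 3. villager+dog → 4. villager+rabbit ← 5. villager+lettuce → 6. villager ← 7. villager+rabbit →
Minimum trips = 7

7


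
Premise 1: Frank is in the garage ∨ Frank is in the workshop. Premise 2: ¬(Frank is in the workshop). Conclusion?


Disjunctive syllogism: P ∨ Q, ¬P ⊢ Q
Disjunction: Frank is in the garage ∨ Frank is in the workshop
We know it is not the case that Frank is in the workshop.
By disjunctive syllogism, the other disjunct must be true.

Frank is in the garage


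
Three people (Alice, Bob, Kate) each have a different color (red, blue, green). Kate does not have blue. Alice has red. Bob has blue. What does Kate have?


From clues:
  Alice → red
  Bob → blue
By elimination, Kate gets the remaining.

green


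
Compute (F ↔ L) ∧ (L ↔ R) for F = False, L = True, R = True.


F = False, L = True, R = True
Step 1: F ↔ L is true when F and L have the same value. Result: False
Step 2: L ↔ R is true when L and R have the same value. Result: True
Step 3: False ∧ True = False

False


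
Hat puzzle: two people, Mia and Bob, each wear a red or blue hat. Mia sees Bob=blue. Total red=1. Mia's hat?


Total red = 1, Bob = blue
Red accounted for: 0
Remaining for Mia: 1
Mia's hat is red.

red


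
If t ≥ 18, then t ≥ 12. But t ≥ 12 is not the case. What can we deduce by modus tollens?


Modus tollens: P → Q, ¬Q ⊢ ¬P
P: t ≥ 18
Q: t ≥ 12
We have P → Q and Q is false.
By modus tollens, P must be false.

It is not the case that t ≥ 18


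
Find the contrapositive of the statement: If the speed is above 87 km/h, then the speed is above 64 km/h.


Original: If the speed is above 87 km/h, then the speed is above 64 km/h
Contrapositive: If ¬Q, then ¬P
Negate Q: not (the speed is above 64 km/h)
Negate P: not (the speed is above 87 km/h)

If not (the speed is above 64 km/h), then not (the speed is above 87 km/h).


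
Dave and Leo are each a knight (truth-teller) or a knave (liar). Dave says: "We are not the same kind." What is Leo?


Dave says: "We are not the same kind."
Case 1: Dave is a Knight (truth-teller)
  Statement is true → they ARE different → Leo is a Knave
Case 2: Dave is a Knave (liar)
  Statement is false → they are NOT different → Leo is a Knave
In both cases, Leo is a Knave.

Knave


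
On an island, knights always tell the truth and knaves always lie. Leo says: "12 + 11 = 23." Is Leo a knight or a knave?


Statement: "12 + 11 = 23."
Actual: 12 + 11 = 23
Claimed: 23
Statement is TRUE → Leo tells the truth → Knight

Knight


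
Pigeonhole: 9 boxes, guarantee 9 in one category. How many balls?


Pigeonhole: to guarantee k in one of n categories, need (k-1)×n + 1.
k = 9, n = 9
Minimum = (9-1) × 9 + 1 = 8 × 9 + 1

73


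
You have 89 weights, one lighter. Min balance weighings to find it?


Each weighing has 3 outcomes (left heavy / balance / right heavy), so k weighings distinguish at most 3^k cases; splitting into three near-equal groups achieves this.
Need 3^k ≥ 89: 3^4 = 81 < 89 ≤ 3^5 = 243
k = ⌈log₃(89)⌉ = 5

5


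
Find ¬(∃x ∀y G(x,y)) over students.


Original: ∃x ∀y G(x,y)
Rule: ¬∀→∃, ¬∃→∀, negate predicate.
Negation: ∀x ∃y ¬G(x,y)

∀x ∃y ¬G(x,y)


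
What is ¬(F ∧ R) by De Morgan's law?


De Morgan's law: ¬(P ∧ Q) ≡ ¬P ∨ ¬Q
¬(F ∧ R) = ¬F ∨ ¬R

¬F ∨ ¬R


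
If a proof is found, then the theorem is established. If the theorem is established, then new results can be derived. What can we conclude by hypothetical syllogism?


Hypothetical syllogism: P → Q, Q → R ⊢ P → R
Premise 1: a proof is found → the theorem is established
Premise 2: the theorem is established → new results can be derived
Chain the implications: the middle term (the theorem is established) links the two.
Conclusion: If a proof is found, then new results can be derived.

If a proof is found, then new results can be derived.


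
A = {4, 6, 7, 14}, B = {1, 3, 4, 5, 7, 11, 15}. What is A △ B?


A = {4, 6, 7, 14}
B = {1, 3, 4, 5, 7, 11, 15}
Operation: symmetric difference
In A only: [6, 14], in B only: [1, 3, 5, 11, 15]

{1, 3, 5, 6, 11, 14, 15}


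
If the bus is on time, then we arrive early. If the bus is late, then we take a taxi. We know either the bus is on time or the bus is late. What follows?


Constructive dilemma: (P → Q) ∧ (R → S), P ∨ R ⊢ Q ∨ S
Premise 1: the bus is on time → we arrive early
Premise 2: the bus is late → we take a taxi
Premise 3: the bus is on time ∨ the bus is late
Case 1: Assuming the bus is on time, then by Premise 1, we arrive early.
Case 2: Assuming the bus is late, then by Premise 2, we take a taxi.
Since one of the bus is on time or the bus is late must hold, we get we arrive early or we take a taxi.

We arrive early or we take a taxi.


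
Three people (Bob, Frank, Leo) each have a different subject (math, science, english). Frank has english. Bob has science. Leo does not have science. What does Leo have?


From clues:
  Frank → english
  Bob → science
By elimination, Leo gets the remaining.

math


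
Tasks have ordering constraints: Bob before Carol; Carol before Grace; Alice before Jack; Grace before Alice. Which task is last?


Constraints: Bob before Carol; Carol before Grace; Alice before Jack; Grace before Alice
The last task can have nothing scheduled after it, so it must never appear on the left of a 'before'.
Tasks appearing before some other task: Bob, Carol, Alice, Grace.
The only task not in that list is Jack → it is last.

Jack


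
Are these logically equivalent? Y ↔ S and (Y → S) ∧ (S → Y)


Expression 1: Y ↔ S
Expression 2: (Y → S) ∧ (S → Y)
Truth table (Y S | Expr1 Expr2):
  T T |   T     T
  T F |   F     F
  F T |   F     F
  F F |   T     T
All 4 rows agree, so the expressions are logically equivalent.

Yes


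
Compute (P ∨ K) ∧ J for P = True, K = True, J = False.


P = True, K = True, J = False
Step 1: P ∨ K = True OR True = True
Step 2: True ∧ J = True AND False = False
OR is true when at least one operand is true; AND requires both.

False


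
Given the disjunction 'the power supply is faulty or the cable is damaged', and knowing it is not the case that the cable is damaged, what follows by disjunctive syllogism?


Disjunctive syllogism: P ∨ Q, ¬P ⊢ Q
Disjunction: the power supply is faulty ∨ the cable is damaged
We know it is not the case that the cable is damaged.
By disjunctive syllogism, the other disjunct must be true.

The power supply is faulty


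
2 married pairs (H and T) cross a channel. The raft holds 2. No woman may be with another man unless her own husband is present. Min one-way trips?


Label couples H and T.
1. WH+WT → (far: WH,WT; near: HH,HT)
2. WH ←   (far: WT; near: HH,HT,WH)
3. HH+HT → (far: HH,HT,WT; near: WH)
4. HH ←   (far: HT,WT; near: HH,WH)  — HH returns, since WH is alone on near bank
5. HH+WH → (far: all four; near: empty)
Every state respects the constraint.
Minimum trips = 5

5


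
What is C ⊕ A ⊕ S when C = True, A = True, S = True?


C = True, A = True, S = True
Step 1: C ⊕ A = True XOR True = False
Step 2: False ⊕ S = False XOR True = True
XOR is true when an odd number of operands are true.

True


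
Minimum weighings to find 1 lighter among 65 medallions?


Each weighing has 3 outcomes (left heavy / balance / right heavy), so k weighings distinguish at most 3^k cases; splitting into three near-equal groups achieves this.
Need 3^k ≥ 65: 3^3 = 27 < 65 ≤ 3^4 = 81
k = ⌈log₃(65)⌉ = 4

4


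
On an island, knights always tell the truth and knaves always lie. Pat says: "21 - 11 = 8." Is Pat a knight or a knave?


Statement: "21 - 11 = 8."
Actual: 21 - 11 = 10
Claimed: 8
Statement is FALSE → Pat lies → Knave

Knave


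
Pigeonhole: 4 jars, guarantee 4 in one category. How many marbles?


Pigeonhole: to guarantee k in one of n categories, need (k-1)×n + 1.
k = 4, n = 4
Minimum = (4-1) × 4 + 1 = 3 × 4 + 1

13


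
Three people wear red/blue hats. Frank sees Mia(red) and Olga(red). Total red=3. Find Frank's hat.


Total red = 3, seen red = 2
Own red = 3 - 2 = 1
Frank's hat is red.

red


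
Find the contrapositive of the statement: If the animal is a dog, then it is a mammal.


Original: If the animal is a dog, then it is a mammal
Contrapositive: If ¬Q, then ¬P
Negate Q: not (it is a mammal)
Negate P: not (the animal is a dog)

If not (it is a mammal), then not (the animal is a dog).


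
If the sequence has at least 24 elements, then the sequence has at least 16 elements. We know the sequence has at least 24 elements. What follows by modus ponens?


Modus ponens: P → Q, P ⊢ Q
P: the sequence has at least 24 elements
Q: the sequence has at least 16 elements
We have P → Q and P is true.
By modus ponens, Q must be true.

The sequence has at least 16 elements


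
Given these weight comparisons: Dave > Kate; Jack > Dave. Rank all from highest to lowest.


Constraints: Dave > Kate; Jack > Dave
Method: at each step, the next-highest is the one remaining person who never appears on the smaller side of a constraint between remaining people.
  Step 1: remaining {Dave, Jack, Kate}; on the smaller side: {Dave, Kate} → Jack is next (Jack > Dave).
  Step 2: remaining {Dave, Kate}; on the smaller side: {Kate} → Dave is next (Dave > Kate).
  Step 3: only Kate remains → lowest.
Final ranking (highest to lowest):

Jack > Dave > Kate


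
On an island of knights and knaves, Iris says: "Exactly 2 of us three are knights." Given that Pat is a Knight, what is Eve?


Iris claims exactly 2 knights among Iris, Pat, Eve.
Given: Pat is a Knight.

Case 1: Iris is a Knight (tells truth)
  Then exactly 2 of the three are knights.
  Counting Iris, Pat: 2 knight(s) so far. Need 0 more → Eve = Knave.
Case 2: Iris is a Knave (lies)
  Then the count is NOT 2.
  If Eve = Knight, count = 2 = 2 → claim would be true, contradicts lie.
  If Eve = Knave, count = 1 ≠ 2 → lie confirmed ✓

Eve is a Knave.

Knave


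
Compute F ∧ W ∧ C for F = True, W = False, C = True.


F = True, W = False, C = True
Step 1: F ∧ W = True AND False = False
Step 2: (False) ∧ C = (False) AND True = False
AND is true only when ALL operands are true.

False


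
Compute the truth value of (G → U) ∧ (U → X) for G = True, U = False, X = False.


G = True, U = False, X = False
Step 1: G → U is false only when G=True and U=False. Result: False
Step 2: U → X is false only when U=True and X=False. Result: True
Step 3: False ∧ True = False

False


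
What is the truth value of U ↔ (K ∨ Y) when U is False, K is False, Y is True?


U = False, K = False, Y = True
Step 1: K ∨ Y = False OR True = True
Step 2: U ↔ (True): true when both sides have same truth value.
Result: False ↔ True = False

False


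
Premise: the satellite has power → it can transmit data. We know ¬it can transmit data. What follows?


Modus tollens: P → Q, ¬Q ⊢ ¬P
P: the satellite has power
Q: it can transmit data
We have P → Q and Q is false.
By modus tollens, P must be false.

It is not the case that the satellite has power


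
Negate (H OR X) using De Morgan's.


De Morgan's law: ¬(P ∨ Q) ≡ ¬P ∧ ¬Q
¬(H ∨ X) = ¬H ∧ ¬X

¬H ∧ ¬X


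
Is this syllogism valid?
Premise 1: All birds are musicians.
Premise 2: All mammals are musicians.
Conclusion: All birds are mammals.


Premise 1: All birds are musicians.
Premise 2: All mammals are musicians.
Conclusion: All birds are mammals.
Fallacy: undistributed middle. musicians is predicate in both.
Counterexample: birds and mammals could be disjoint subsets of musicians.

Invalid


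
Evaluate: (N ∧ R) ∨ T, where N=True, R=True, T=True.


N = True, R = True, T = True
Expression: (N ∧ R) ∨ T
Step 1: N ∧ R = True AND True = True
Step 2: (True) ∨ T = True OR True = True

True


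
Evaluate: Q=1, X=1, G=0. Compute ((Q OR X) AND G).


Q OR X = 1|1 = 1
1 AND 0 = 0

0


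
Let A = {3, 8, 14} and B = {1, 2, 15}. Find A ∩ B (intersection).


A = {3, 8, 14}
B = {1, 2, 15}
Operation: intersection
Elements in both: none

∅


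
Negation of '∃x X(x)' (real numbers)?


Original: ∃x X(x)
Rule: ¬∀→∃, ¬∃→∀, negate predicate.
Negation: ∀x ¬X(x)

∀x ¬X(x)


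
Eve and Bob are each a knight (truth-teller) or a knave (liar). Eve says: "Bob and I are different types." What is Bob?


Eve says: "Bob and I are different types."
Case 1: Eve is a Knight (truth-teller)
  Statement is true → they ARE different → Bob is a Knave
Case 2: Eve is a Knave (liar)
  Statement is false → they are NOT different → Bob is a Knave
In both cases, Bob is a Knave.

Knave


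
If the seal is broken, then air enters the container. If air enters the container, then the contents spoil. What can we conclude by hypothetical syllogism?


Hypothetical syllogism: P → Q, Q → R ⊢ P → R
Premise 1: the seal is broken → air enters the container
Premise 2: air enters the container → the contents spoil
Chain the implications: the middle term (air enters the container) links the two.
Conclusion: If the seal is broken, then the contents spoil.

If the seal is broken, then the contents spoil.


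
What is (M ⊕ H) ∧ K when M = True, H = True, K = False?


M = True, H = True, K = False
Step 1: M ⊕ H = True XOR True = False
Step 2: False ∧ K = False AND False = False
XOR true when exactly one of M,H is true; then AND with K.

False


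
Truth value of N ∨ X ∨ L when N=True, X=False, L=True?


N = True, X = False, L = True
Expression: N ∨ X ∨ L
Step 1: N ∨ X = True OR False = True
Step 2: (True) ∨ L = True OR True = True

True


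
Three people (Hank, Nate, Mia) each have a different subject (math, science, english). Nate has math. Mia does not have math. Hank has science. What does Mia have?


From clues:
  Nate → math
  Hank → science
By elimination, Mia gets the remaining.

english


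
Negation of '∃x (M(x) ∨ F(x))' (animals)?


Original: ∃x (M(x) ∨ F(x))
Rule: ¬∀→∃, ¬∃→∀, negate predicate.
Negation: ∀x (¬M(x) ∧ ¬F(x))

∀x (¬M(x) ∧ ¬F(x))


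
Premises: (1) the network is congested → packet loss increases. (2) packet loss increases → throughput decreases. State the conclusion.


Hypothetical syllogism: P → Q, Q → R ⊢ P → R
Premise 1: the network is congested → packet loss increases
Premise 2: packet loss increases → throughput decreases
Chain the implications: the middle term (packet loss increases) links the two.
Conclusion: If the network is congested, then throughput decreases.

If the network is congested, then throughput decreases.


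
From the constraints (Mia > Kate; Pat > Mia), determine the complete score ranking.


Constraints: Mia > Kate; Pat > Mia
Method: at each step, the next-highest is the one remaining person who never appears on the smaller side of a constraint between remaining people.
  Step 1: remaining {Mia, Kate, Pat}; on the smaller side: {Mia, Kate} → Pat is next (Pat > Mia).
  Step 2: remaining {Mia, Kate}; on the smaller side: {Kate} → Mia is next (Mia > Kate).
  Step 3: only Kate remains → lowest.
Final ranking (highest to lowest):

Pat > Mia > Kate


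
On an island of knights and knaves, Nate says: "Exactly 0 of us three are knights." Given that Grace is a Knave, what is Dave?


Nate claims exactly 0 knights among Nate, Grace, Dave.
Given: Grace is a Knave.

Case 1: Nate is a Knight (tells truth)
  Then exactly 0 of the three are knights.
  Counting Nate, Grace: 1 knight(s) so far. Need -1 more → impossible.
Case 2: Nate is a Knave (lies)
  Then the count is NOT 0.
  If Dave = Knave, count = 0 = 0 → claim would be true, contradicts lie.
  If Dave = Knight, count = 1 ≠ 0 → lie confirmed ✓

Dave is a Knight.

Knight


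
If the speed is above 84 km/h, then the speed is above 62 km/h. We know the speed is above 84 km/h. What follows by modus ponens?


Modus ponens: P → Q, P ⊢ Q
P: the speed is above 84 km/h
Q: the speed is above 62 km/h
We have P → Q and P is true.
By modus ponens, Q must be true.

The speed is above 62 km/h


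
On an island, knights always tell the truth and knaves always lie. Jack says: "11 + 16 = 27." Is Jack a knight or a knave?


Statement: "11 + 16 = 27."
Actual: 11 + 16 = 27
Claimed: 27
Statement is TRUE → Jack tells the truth → Knight

Knight


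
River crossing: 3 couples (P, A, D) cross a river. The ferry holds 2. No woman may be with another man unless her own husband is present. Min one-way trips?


Label couples P, A, D (H = husband, W = wife).
Counting alone: 6 people, the ferry carries 2 and someone must bring it back, so each round trip nets at most +1 on the far side until the last crossing → at least 9 trips. The jealousy constraint makes 9 impossible; the shortest valid schedule has 11:
1. WP+WA →  (far: WP,WA; near: HP,HA,HD,WD)
2. WP ←       (far: WA; near: HP,HA,HD,WP,WD)
3. WP+WD →  (far: WP,WA,WD; near: HP,HA,HD)
4. WP ←       (far: WA,WD; near: HP,HA,HD,WP)
5. HA+HD →  (far: HA,WA,HD,WD; near: HP,WP)
6. HA+WA ←  (far: HD,WD; near: HP,WP,HA,WA)
7. HP+HA →  (far: HP,HA,HD,WD; near: WP,WA)
8. WD ←       (far: HP,HA,HD; near: WP,WA,WD)
9. WP+WA →  (far: HP,WP,HA,WA,HD; near: WD)
10. HD ←      (far: HP,WP,HA,WA; near: HD,WD)
11. HD+WD → (far: all six; near: empty)
In every state each wife is either with her husband or with no other man.
Minimum trips = 11

11


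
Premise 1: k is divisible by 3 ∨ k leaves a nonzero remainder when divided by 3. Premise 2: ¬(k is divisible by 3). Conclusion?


Disjunctive syllogism: P ∨ Q, ¬P ⊢ Q
Disjunction: k is divisible by 3 ∨ k leaves a nonzero remainder when divided by 3
We know it is not the case that k is divisible by 3.
By disjunctive syllogism, the other disjunct must be true.

k leaves a nonzero remainder when divided by 3


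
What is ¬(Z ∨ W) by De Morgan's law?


De Morgan's law: ¬(P ∨ Q) ≡ ¬P ∧ ¬Q
¬(Z ∨ W) = ¬Z ∧ ¬W

¬Z ∧ ¬W


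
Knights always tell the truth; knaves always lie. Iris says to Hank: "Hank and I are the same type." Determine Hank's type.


Iris says: "Hank and I are the same type."
Case 1: Iris is a Knight (truth-teller)
  Statement is true → they ARE the same → Hank is also a Knight
Case 2: Iris is a Knave (liar)
  Statement is false → they are NOT the same → Hank is a Knight
In both cases, Hank is a Knight.

Knight
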